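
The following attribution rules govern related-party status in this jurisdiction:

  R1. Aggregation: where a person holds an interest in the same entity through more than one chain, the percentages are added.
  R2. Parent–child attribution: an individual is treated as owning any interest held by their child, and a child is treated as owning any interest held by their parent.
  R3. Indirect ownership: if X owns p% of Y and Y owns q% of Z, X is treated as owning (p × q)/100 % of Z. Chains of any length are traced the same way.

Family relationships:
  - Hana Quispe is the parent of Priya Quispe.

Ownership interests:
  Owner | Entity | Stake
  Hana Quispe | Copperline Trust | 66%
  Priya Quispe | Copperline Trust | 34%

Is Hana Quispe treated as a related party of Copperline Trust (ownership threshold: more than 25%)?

By parent–child attribution (R2), Hana Quispe is treated as also owning Priya Quispe's interest in Copperline Trust, giving 66% + 34% = 100%.
Direct interest in Copperline Trust: 100%.
100% exceeds the 25% threshold, so Hana is a related party to Copperline Trust.

Yes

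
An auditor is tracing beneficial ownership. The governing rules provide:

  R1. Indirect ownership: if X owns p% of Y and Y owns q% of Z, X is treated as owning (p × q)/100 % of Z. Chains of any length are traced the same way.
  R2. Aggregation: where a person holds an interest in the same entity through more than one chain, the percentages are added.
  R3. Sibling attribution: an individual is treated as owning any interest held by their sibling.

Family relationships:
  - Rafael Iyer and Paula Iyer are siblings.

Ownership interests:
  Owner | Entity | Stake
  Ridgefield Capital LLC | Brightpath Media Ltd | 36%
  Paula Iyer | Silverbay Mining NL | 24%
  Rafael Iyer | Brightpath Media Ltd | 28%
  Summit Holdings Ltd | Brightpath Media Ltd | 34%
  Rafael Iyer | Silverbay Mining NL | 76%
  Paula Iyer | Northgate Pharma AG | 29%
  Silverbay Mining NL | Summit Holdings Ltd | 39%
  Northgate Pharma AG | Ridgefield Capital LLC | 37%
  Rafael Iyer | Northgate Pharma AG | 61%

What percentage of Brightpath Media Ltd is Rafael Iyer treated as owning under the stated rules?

53.248%

By sibling attribution (R3), Rafael Iyer is treated as also owning Paula Iyer's interest in Northgate Pharma AG, giving 61% + 29% = 90%.
By sibling attribution (R3), Rafael Iyer is treated as also owning Paula Iyer's interest in Silverbay Mining NL, giving 76% + 24% = 100%.
Chain via Northgate Pharma AG → Ridgefield Capital LLC (R1): 90% × 37% × 36% = 11.988% of Brightpath Media Ltd.
Chain via Silverbay Mining NL → Summit Holdings Ltd (R1): 100% × 39% × 34% = 13.26% of Brightpath Media Ltd.
Direct interest in Brightpath Media Ltd: 28%.
Aggregating (R2): 11.988% + 13.26% + 28% = 53.248%.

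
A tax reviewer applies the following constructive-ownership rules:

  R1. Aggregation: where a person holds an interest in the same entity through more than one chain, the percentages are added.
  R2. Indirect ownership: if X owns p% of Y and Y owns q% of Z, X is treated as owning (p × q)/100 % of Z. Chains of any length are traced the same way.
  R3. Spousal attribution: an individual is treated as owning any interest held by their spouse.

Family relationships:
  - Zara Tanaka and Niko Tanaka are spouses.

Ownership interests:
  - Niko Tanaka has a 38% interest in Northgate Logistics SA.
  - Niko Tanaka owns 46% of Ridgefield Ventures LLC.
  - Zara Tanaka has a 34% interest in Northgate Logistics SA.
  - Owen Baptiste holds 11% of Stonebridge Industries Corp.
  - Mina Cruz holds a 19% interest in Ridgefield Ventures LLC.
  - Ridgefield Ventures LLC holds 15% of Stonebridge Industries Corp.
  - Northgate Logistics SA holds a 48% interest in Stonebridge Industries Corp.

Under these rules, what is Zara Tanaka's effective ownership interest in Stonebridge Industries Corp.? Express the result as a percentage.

By spousal attribution (R3), Zara Tanaka is treated as also owning Niko Tanaka's interest in Northgate Logistics SA, giving 34% + 38% = 72%.
By spousal attribution (R3), Zara Tanaka is treated as owning Niko Tanaka's 46% interest in Ridgefield Ventures LLC.
Chain via Northgate Logistics SA (R2): 72% × 48% = 34.56% of Stonebridge Industries Corp.
Chain via Ridgefield Ventures LLC (R2): 46% × 15% = 6.9% of Stonebridge Industries Corp.
Aggregating (R1): 34.56% + 6.9% = 41.46%.

41.46%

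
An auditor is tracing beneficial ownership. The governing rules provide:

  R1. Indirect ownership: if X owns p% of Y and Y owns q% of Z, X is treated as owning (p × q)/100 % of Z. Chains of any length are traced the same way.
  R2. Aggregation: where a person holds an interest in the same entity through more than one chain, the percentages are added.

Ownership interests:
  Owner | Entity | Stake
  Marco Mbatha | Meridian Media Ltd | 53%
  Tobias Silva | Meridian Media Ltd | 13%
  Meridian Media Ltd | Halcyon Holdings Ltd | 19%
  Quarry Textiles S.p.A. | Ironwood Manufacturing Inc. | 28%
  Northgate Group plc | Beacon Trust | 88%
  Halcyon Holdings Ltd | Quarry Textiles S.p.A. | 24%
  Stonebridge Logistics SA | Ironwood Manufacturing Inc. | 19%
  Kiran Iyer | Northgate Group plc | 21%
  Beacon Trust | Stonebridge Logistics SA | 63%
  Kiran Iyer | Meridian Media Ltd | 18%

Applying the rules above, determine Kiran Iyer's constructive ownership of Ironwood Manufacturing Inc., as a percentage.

Chain via Meridian Media Ltd → Halcyon Holdings Ltd → Quarry Textiles S.p.A. (R1): 18% × 19% × 24% × 28% = 0.229824% of Ironwood Manufacturing Inc.
Chain via Northgate Group plc → Beacon Trust → Stonebridge Logistics SA (R1): 21% × 88% × 63% × 19% = 2.212056% of Ironwood Manufacturing Inc.
Aggregating (R2): 0.229824% + 2.212056% = 2.44188%.

2.44188%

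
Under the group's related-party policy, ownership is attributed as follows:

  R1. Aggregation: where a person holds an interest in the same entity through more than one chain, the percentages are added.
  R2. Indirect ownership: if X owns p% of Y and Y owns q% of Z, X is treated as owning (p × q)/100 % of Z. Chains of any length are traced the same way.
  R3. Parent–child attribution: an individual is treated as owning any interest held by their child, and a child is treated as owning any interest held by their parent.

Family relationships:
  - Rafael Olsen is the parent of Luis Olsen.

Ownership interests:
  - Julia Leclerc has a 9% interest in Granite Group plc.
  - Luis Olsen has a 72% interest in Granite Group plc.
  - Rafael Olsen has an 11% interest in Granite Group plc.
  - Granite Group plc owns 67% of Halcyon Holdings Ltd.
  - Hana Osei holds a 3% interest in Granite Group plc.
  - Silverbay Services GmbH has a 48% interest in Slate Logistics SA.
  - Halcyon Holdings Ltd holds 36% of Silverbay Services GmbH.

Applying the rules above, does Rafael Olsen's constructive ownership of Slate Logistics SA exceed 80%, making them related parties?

By parent–child attribution (R3), Rafael Olsen is treated as also owning Luis Olsen's interest in Granite Group plc, giving 11% + 72% = 83%.
Chain via Granite Group plc → Halcyon Holdings Ltd → Silverbay Services GmbH (R2): 83% × 67% × 36% × 48% = 9.609408% of Slate Logistics SA.
9.609408% does not exceed the 80% threshold, so Rafael is not a related party to Slate Logistics SA.

No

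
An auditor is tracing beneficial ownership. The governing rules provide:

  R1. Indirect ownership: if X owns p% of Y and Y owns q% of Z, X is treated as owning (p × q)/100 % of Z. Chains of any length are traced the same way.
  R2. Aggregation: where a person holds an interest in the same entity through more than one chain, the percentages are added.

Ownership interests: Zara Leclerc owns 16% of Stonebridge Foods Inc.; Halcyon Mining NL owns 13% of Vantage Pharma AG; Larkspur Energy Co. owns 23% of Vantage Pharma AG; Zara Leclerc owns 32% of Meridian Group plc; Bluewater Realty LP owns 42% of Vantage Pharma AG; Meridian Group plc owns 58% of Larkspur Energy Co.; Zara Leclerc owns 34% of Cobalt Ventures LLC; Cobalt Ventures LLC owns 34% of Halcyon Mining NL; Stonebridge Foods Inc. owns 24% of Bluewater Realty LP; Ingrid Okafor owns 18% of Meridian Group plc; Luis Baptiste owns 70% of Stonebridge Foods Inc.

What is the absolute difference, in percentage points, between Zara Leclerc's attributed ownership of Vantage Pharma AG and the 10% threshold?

Chain via Cobalt Ventures LLC → Halcyon Mining NL (R1): 34% × 34% × 13% = 1.5028% of Vantage Pharma AG.
Chain via Meridian Group plc → Larkspur Energy Co. (R1): 32% × 58% × 23% = 4.2688% of Vantage Pharma AG.
Chain via Stonebridge Foods Inc. → Bluewater Realty LP (R1): 16% × 24% × 42% = 1.6128% of Vantage Pharma AG.
Aggregating (R2): 1.5028% + 4.2688% + 1.6128% = 7.3844%.
7.3844% falls short of the 10% threshold by 2.6156 percentage points.

2.6156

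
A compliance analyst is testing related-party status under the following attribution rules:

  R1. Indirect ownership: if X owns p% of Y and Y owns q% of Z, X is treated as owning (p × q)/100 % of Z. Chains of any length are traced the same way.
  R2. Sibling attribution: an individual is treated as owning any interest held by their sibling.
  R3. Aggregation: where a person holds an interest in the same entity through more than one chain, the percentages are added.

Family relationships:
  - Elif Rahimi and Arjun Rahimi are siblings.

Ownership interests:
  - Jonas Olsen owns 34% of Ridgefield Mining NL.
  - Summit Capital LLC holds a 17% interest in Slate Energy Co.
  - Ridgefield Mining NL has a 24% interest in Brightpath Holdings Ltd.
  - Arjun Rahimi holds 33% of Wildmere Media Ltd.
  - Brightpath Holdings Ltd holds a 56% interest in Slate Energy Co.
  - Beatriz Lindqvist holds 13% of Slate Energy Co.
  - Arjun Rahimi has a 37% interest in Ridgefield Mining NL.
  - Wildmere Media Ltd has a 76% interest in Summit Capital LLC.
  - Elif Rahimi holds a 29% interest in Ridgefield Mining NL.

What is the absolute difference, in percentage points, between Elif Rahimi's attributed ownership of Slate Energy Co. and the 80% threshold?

By sibling attribution (R2), Elif Rahimi is treated as also owning Arjun Rahimi's interest in Ridgefield Mining NL, giving 29% + 37% = 66%.
By sibling attribution (R2), Elif Rahimi is treated as owning Arjun Rahimi's 33% interest in Wildmere Media Ltd.
Chain via Ridgefield Mining NL → Brightpath Holdings Ltd (R1): 66% × 24% × 56% = 8.8704% of Slate Energy Co.
Chain via Wildmere Media Ltd → Summit Capital LLC (R1): 33% × 76% × 17% = 4.2636% of Slate Energy Co.
Aggregating (R3): 8.8704% + 4.2636% = 13.134%.
13.134% falls short of the 80% threshold by 66.866 percentage points.

66.866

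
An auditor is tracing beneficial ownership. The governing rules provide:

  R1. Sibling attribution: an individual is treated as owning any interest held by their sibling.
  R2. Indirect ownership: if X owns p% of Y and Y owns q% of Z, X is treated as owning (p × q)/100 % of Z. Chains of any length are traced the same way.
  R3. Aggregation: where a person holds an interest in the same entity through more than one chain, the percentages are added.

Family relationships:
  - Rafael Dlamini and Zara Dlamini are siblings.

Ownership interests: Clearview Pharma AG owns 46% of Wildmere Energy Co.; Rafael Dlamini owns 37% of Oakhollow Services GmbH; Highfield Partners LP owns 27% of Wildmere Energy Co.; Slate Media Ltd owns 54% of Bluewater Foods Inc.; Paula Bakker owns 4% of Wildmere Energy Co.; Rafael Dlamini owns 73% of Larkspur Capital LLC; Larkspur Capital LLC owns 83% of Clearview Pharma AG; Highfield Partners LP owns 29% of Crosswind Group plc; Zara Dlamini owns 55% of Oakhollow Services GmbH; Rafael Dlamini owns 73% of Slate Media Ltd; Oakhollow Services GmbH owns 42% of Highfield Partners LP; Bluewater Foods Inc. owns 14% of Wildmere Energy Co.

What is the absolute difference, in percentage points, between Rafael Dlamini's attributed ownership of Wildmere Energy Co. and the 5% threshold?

By sibling attribution (R1), Rafael Dlamini is treated as also owning Zara Dlamini's interest in Oakhollow Services GmbH, giving 37% + 55% = 92%.
Chain via Oakhollow Services GmbH → Highfield Partners LP (R2): 92% × 42% × 27% = 10.4328% of Wildmere Energy Co.
Chain via Larkspur Capital LLC → Clearview Pharma AG (R2): 73% × 83% × 46% = 27.8714% of Wildmere Energy Co.
Chain via Slate Media Ltd → Bluewater Foods Inc. (R2): 73% × 54% × 14% = 5.5188% of Wildmere Energy Co.
Aggregating (R3): 10.4328% + 27.8714% + 5.5188% = 43.823%.
43.823% exceeds the 5% threshold by 38.823 percentage points.

38.823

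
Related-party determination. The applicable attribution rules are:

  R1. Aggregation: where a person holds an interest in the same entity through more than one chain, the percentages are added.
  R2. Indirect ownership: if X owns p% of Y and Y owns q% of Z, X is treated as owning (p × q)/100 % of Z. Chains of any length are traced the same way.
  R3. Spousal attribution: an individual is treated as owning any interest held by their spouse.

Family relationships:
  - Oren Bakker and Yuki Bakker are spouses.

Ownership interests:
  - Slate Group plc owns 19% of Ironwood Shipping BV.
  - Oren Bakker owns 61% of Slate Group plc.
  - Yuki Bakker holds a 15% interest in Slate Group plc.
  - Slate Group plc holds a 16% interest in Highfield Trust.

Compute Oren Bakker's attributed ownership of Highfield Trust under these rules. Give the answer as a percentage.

By spousal attribution (R3), Oren Bakker is treated as also owning Yuki Bakker's interest in Slate Group plc, giving 61% + 15% = 76%.
Chain via Slate Group plc (R2): 76% × 16% = 12.16% of Highfield Trust.

12.16%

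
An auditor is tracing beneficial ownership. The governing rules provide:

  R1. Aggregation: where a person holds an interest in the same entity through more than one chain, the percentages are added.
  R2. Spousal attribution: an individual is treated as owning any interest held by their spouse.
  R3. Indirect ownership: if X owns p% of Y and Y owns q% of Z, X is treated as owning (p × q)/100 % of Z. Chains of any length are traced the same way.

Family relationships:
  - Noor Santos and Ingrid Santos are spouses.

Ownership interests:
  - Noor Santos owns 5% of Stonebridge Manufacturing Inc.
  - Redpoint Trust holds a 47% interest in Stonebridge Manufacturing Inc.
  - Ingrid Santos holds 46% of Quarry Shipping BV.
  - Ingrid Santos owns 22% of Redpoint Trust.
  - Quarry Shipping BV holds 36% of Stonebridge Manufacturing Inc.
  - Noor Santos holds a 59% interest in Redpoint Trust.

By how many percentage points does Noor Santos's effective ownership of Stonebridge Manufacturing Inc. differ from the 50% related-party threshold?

9.63

By spousal attribution (R2), Noor Santos is treated as also owning Ingrid Santos's interest in Redpoint Trust, giving 59% + 22% = 81%.
By spousal attribution (R2), Noor Santos is treated as owning Ingrid Santos's 46% interest in Quarry Shipping BV.
Chain via Redpoint Trust (R3): 81% × 47% = 38.07% of Stonebridge Manufacturing Inc.
Direct interest in Stonebridge Manufacturing Inc: 5%.
Chain via Quarry Shipping BV (R3): 46% × 36% = 16.56% of Stonebridge Manufacturing Inc.
Aggregating (R1): 38.07% + 5% + 16.56% = 59.63%.
59.63% exceeds the 50% threshold by 9.63 percentage points.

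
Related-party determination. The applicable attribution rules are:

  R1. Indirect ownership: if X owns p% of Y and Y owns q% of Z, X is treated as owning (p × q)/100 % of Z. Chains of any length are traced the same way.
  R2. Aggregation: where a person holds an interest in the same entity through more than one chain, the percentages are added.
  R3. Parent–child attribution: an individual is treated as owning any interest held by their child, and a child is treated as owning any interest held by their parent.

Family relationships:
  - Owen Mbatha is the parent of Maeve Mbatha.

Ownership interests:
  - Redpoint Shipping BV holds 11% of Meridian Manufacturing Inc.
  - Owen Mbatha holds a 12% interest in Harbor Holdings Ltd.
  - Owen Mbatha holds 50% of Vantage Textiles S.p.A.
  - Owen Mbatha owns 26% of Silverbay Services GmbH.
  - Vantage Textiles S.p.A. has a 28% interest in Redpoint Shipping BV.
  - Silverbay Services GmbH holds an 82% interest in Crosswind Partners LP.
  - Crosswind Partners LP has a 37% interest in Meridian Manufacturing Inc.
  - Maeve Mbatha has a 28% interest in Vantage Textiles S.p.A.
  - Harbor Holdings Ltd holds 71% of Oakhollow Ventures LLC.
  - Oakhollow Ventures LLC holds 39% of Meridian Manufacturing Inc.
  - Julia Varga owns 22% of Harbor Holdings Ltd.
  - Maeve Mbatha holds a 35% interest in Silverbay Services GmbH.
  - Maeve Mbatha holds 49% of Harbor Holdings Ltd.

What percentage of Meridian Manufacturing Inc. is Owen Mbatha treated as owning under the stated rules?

37.8007%

By parent–child attribution (R3), Owen Mbatha is treated as also owning Maeve Mbatha's interest in Harbor Holdings Ltd, giving 12% + 49% = 61%.
By parent–child attribution (R3), Owen Mbatha is treated as also owning Maeve Mbatha's interest in Vantage Textiles S.p.A, giving 50% + 28% = 78%.
By parent–child attribution (R3), Owen Mbatha is treated as also owning Maeve Mbatha's interest in Silverbay Services GmbH, giving 26% + 35% = 61%.
Chain via Harbor Holdings Ltd → Oakhollow Ventures LLC (R1): 61% × 71% × 39% = 16.8909% of Meridian Manufacturing Inc.
Chain via Vantage Textiles S.p.A. → Redpoint Shipping BV (R1): 78% × 28% × 11% = 2.4024% of Meridian Manufacturing Inc.
Chain via Silverbay Services GmbH → Crosswind Partners LP (R1): 61% × 82% × 37% = 18.5074% of Meridian Manufacturing Inc.
Aggregating (R2): 16.8909% + 2.4024% + 18.5074% = 37.8007%.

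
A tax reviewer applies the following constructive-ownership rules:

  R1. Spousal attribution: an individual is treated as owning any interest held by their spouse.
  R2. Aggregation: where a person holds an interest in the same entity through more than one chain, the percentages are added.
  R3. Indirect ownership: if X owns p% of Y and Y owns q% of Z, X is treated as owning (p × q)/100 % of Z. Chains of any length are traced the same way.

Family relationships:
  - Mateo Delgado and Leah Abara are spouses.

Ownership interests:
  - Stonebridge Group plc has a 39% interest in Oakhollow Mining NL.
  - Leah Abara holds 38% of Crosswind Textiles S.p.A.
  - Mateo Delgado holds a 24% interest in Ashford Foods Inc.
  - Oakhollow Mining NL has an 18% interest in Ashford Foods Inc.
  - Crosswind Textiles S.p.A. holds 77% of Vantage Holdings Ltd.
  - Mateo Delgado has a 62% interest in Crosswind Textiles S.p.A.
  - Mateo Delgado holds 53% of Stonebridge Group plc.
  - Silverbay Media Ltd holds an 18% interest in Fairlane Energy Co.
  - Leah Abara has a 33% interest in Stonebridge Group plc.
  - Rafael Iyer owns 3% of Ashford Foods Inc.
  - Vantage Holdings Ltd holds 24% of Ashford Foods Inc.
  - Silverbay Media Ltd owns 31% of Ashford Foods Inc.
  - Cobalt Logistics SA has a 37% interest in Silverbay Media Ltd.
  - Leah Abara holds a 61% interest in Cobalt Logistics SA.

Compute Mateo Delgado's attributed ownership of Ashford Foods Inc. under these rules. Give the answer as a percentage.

55.5139%

By spousal attribution (R1), Mateo Delgado is treated as also owning Leah Abara's interest in Stonebridge Group plc, giving 53% + 33% = 86%.
By spousal attribution (R1), Mateo Delgado is treated as also owning Leah Abara's interest in Crosswind Textiles S.p.A, giving 62% + 38% = 100%.
By spousal attribution (R1), Mateo Delgado is treated as owning Leah Abara's 61% interest in Cobalt Logistics SA.
Chain via Stonebridge Group plc → Oakhollow Mining NL (R3): 86% × 39% × 18% = 6.0372% of Ashford Foods Inc.
Chain via Crosswind Textiles S.p.A. → Vantage Holdings Ltd (R3): 100% × 77% × 24% = 18.48% of Ashford Foods Inc.
Direct interest in Ashford Foods Inc: 24%.
Chain via Cobalt Logistics SA → Silverbay Media Ltd (R3): 61% × 37% × 31% = 6.9967% of Ashford Foods Inc.
Aggregating (R2): 6.0372% + 18.48% + 24% + 6.9967% = 55.5139%.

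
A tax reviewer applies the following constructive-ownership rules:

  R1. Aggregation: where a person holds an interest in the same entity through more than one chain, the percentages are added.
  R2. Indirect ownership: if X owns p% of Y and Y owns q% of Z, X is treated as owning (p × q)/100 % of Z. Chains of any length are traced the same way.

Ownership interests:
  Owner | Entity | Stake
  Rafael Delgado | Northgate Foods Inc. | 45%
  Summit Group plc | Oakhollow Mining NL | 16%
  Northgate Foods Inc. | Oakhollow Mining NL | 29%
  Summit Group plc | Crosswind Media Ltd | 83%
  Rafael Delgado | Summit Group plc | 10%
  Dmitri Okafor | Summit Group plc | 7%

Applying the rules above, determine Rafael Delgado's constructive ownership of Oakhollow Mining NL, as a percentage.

14.65%

Chain via Summit Group plc (R2): 10% × 16% = 1.6% of Oakhollow Mining NL.
Chain via Northgate Foods Inc. (R2): 45% × 29% = 13.05% of Oakhollow Mining NL.
Aggregating (R1): 1.6% + 13.05% = 14.65%.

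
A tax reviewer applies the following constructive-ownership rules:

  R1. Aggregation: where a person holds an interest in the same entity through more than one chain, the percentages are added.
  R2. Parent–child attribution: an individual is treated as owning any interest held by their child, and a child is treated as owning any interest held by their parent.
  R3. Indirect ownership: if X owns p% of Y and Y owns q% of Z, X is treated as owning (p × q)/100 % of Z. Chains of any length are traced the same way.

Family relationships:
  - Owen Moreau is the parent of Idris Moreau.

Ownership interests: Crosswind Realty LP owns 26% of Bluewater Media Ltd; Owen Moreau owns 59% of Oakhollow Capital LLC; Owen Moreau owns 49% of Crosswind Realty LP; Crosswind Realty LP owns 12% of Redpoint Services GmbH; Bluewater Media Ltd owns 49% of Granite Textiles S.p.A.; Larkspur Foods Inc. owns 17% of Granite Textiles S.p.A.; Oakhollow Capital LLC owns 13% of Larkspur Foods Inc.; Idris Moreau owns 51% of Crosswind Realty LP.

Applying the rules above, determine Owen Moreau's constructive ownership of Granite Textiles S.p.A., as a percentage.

14.0439%

By parent–child attribution (R2), Owen Moreau is treated as also owning Idris Moreau's interest in Crosswind Realty LP, giving 49% + 51% = 100%.
Chain via Crosswind Realty LP → Bluewater Media Ltd (R3): 100% × 26% × 49% = 12.74% of Granite Textiles S.p.A.
Chain via Oakhollow Capital LLC → Larkspur Foods Inc. (R3): 59% × 13% × 17% = 1.3039% of Granite Textiles S.p.A.
Aggregating (R1): 12.74% + 1.3039% = 14.0439%.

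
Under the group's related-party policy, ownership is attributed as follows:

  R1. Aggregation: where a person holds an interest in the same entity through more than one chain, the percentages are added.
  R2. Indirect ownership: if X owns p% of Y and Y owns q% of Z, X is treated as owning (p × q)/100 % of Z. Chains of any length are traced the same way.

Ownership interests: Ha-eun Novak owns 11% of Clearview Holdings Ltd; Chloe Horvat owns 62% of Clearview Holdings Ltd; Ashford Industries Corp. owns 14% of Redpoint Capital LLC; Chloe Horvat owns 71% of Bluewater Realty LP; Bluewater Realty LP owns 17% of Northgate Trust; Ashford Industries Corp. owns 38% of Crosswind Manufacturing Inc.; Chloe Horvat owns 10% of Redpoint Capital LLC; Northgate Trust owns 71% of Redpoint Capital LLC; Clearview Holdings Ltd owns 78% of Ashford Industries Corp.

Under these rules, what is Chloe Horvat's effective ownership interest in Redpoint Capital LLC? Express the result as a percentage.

Chain via Clearview Holdings Ltd → Ashford Industries Corp. (R2): 62% × 78% × 14% = 6.7704% of Redpoint Capital LLC.
Chain via Bluewater Realty LP → Northgate Trust (R2): 71% × 17% × 71% = 8.5697% of Redpoint Capital LLC.
Direct interest in Redpoint Capital LLC: 10%.
Aggregating (R1): 6.7704% + 8.5697% + 10% = 25.3401%.

25.3401%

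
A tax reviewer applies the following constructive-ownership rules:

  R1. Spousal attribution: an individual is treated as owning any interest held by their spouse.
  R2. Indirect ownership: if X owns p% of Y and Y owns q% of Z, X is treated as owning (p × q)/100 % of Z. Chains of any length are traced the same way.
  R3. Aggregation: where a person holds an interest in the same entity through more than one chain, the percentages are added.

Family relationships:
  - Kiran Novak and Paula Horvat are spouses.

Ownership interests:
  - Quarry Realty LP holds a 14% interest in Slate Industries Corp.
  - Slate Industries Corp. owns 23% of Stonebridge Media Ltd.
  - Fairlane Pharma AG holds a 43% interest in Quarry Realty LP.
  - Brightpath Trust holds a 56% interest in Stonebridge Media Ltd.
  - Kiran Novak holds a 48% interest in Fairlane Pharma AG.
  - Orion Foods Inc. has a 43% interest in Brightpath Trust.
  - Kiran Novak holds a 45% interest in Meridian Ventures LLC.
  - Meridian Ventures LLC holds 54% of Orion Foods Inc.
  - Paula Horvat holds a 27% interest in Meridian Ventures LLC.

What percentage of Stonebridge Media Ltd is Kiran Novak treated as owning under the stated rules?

10.026912%

By spousal attribution (R1), Kiran Novak is treated as also owning Paula Horvat's interest in Meridian Ventures LLC, giving 45% + 27% = 72%.
Chain via Fairlane Pharma AG → Quarry Realty LP → Slate Industries Corp. (R2): 48% × 43% × 14% × 23% = 0.664608% of Stonebridge Media Ltd.
Chain via Meridian Ventures LLC → Orion Foods Inc. → Brightpath Trust (R2): 72% × 54% × 43% × 56% = 9.362304% of Stonebridge Media Ltd.
Aggregating (R3): 0.664608% + 9.362304% = 10.026912%.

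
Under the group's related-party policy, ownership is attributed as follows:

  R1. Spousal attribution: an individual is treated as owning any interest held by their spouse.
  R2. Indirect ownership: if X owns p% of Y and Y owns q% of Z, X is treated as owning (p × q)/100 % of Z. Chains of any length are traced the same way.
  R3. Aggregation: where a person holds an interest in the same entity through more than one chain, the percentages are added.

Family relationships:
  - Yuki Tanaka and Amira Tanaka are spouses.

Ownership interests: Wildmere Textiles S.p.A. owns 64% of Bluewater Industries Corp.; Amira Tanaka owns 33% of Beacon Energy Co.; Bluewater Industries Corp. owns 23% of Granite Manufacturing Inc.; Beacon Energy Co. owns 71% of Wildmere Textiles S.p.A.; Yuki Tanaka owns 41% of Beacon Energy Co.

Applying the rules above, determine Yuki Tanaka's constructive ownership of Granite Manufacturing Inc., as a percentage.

7.733888%

By spousal attribution (R1), Yuki Tanaka is treated as also owning Amira Tanaka's interest in Beacon Energy Co, giving 41% + 33% = 74%.
Chain via Beacon Energy Co. → Wildmere Textiles S.p.A. → Bluewater Industries Corp. (R2): 74% × 71% × 64% × 23% = 7.733888% of Granite Manufacturing Inc.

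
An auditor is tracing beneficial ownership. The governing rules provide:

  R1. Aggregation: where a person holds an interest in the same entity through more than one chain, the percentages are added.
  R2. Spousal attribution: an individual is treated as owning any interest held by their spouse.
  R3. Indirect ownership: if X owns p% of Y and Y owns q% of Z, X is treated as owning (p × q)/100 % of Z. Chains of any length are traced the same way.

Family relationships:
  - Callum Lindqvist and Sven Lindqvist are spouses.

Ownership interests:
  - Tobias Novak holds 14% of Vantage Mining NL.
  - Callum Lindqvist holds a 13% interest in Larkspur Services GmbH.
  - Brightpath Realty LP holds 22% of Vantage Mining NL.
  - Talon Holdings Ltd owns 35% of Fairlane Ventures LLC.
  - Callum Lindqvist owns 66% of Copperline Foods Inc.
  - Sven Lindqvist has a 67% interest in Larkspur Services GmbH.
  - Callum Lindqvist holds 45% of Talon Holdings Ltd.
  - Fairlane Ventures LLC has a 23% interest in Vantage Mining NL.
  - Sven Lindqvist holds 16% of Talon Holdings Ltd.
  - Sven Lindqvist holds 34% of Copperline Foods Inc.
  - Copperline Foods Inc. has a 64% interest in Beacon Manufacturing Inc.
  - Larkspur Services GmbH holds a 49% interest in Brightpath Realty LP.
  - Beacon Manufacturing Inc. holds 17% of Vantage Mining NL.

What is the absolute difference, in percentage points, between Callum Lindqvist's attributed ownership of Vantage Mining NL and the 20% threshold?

4.4145

By spousal attribution (R2), Callum Lindqvist is treated as also owning Sven Lindqvist's interest in Talon Holdings Ltd, giving 45% + 16% = 61%.
By spousal attribution (R2), Callum Lindqvist is treated as also owning Sven Lindqvist's interest in Copperline Foods Inc, giving 66% + 34% = 100%.
By spousal attribution (R2), Callum Lindqvist is treated as also owning Sven Lindqvist's interest in Larkspur Services GmbH, giving 13% + 67% = 80%.
Chain via Talon Holdings Ltd → Fairlane Ventures LLC (R3): 61% × 35% × 23% = 4.9105% of Vantage Mining NL.
Chain via Copperline Foods Inc. → Beacon Manufacturing Inc. (R3): 100% × 64% × 17% = 10.88% of Vantage Mining NL.
Chain via Larkspur Services GmbH → Brightpath Realty LP (R3): 80% × 49% × 22% = 8.624% of Vantage Mining NL.
Aggregating (R1): 4.9105% + 10.88% + 8.624% = 24.4145%.
24.4145% exceeds the 20% threshold by 4.4145 percentage points.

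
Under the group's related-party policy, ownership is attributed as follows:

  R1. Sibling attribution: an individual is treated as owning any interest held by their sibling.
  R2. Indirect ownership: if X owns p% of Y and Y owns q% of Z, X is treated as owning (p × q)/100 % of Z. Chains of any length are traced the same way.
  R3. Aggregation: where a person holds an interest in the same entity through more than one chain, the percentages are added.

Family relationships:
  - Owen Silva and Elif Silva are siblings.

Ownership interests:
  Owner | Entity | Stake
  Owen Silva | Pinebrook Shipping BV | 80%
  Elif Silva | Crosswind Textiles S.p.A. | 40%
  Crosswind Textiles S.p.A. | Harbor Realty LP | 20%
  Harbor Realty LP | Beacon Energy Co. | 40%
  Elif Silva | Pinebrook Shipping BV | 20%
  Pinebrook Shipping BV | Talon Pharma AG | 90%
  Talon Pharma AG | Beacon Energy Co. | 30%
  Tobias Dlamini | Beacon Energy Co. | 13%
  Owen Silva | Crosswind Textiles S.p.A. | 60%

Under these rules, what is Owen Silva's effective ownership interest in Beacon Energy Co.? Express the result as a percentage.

By sibling attribution (R1), Owen Silva is treated as also owning Elif Silva's interest in Crosswind Textiles S.p.A, giving 60% + 40% = 100%.
By sibling attribution (R1), Owen Silva is treated as also owning Elif Silva's interest in Pinebrook Shipping BV, giving 80% + 20% = 100%.
Chain via Crosswind Textiles S.p.A. → Harbor Realty LP (R2): 100% × 20% × 40% = 8% of Beacon Energy Co.
Chain via Pinebrook Shipping BV → Talon Pharma AG (R2): 100% × 90% × 30% = 27% of Beacon Energy Co.
Aggregating (R3): 8% + 27% = 35%.

35%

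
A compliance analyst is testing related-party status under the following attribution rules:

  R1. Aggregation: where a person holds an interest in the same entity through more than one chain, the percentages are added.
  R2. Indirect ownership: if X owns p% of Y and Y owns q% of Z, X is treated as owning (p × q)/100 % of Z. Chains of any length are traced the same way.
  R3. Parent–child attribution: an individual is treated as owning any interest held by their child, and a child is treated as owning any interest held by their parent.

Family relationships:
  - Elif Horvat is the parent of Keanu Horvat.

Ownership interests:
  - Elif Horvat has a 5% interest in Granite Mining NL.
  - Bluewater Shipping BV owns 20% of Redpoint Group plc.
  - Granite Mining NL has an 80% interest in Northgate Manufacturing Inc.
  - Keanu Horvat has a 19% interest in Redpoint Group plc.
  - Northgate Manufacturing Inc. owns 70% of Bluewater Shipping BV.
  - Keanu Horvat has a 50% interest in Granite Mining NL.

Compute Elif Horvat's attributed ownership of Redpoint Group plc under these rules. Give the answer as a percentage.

By parent–child attribution (R3), Elif Horvat is treated as also owning Keanu Horvat's interest in Granite Mining NL, giving 5% + 50% = 55%.
By parent–child attribution (R3), Elif Horvat is treated as owning Keanu Horvat's 19% interest in Redpoint Group plc.
Chain via Granite Mining NL → Northgate Manufacturing Inc. → Bluewater Shipping BV (R2): 55% × 80% × 70% × 20% = 6.16% of Redpoint Group plc.
Direct interest in Redpoint Group plc: 19%.
Aggregating (R1): 6.16% + 19% = 25.16%.

25.16%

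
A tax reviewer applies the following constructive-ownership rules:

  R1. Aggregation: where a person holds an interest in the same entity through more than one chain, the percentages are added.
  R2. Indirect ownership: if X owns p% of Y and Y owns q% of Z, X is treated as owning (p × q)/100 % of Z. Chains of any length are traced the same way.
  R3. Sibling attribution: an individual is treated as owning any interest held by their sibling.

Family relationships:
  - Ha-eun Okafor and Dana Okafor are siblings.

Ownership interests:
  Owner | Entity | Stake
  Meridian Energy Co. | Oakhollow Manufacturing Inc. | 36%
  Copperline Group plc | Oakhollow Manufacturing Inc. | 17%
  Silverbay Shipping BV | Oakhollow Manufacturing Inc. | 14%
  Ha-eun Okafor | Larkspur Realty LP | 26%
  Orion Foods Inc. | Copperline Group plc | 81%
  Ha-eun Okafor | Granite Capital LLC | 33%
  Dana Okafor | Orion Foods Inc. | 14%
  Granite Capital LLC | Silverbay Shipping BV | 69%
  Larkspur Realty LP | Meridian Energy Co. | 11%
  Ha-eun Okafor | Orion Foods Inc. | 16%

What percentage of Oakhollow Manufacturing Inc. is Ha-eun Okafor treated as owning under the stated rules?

8.3484%

By sibling attribution (R3), Ha-eun Okafor is treated as also owning Dana Okafor's interest in Orion Foods Inc, giving 16% + 14% = 30%.
Chain via Granite Capital LLC → Silverbay Shipping BV (R2): 33% × 69% × 14% = 3.1878% of Oakhollow Manufacturing Inc.
Chain via Orion Foods Inc. → Copperline Group plc (R2): 30% × 81% × 17% = 4.131% of Oakhollow Manufacturing Inc.
Chain via Larkspur Realty LP → Meridian Energy Co. (R2): 26% × 11% × 36% = 1.0296% of Oakhollow Manufacturing Inc.
Aggregating (R1): 3.1878% + 4.131% + 1.0296% = 8.3484%.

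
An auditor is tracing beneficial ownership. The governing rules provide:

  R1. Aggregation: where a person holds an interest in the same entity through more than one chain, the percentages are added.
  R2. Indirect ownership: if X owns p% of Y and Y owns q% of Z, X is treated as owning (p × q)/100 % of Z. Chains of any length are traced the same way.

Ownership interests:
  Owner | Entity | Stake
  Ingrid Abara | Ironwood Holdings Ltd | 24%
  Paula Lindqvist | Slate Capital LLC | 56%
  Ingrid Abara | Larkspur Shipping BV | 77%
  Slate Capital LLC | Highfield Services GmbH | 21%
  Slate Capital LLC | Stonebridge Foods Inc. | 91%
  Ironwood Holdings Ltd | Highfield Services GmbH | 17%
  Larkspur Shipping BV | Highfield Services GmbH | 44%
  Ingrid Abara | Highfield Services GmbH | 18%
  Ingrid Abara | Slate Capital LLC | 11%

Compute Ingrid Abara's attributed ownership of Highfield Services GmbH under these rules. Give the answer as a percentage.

Chain via Larkspur Shipping BV (R2): 77% × 44% = 33.88% of Highfield Services GmbH.
Chain via Slate Capital LLC (R2): 11% × 21% = 2.31% of Highfield Services GmbH.
Chain via Ironwood Holdings Ltd (R2): 24% × 17% = 4.08% of Highfield Services GmbH.
Direct interest in Highfield Services GmbH: 18%.
Aggregating (R1): 33.88% + 2.31% + 4.08% + 18% = 58.27%.

58.27%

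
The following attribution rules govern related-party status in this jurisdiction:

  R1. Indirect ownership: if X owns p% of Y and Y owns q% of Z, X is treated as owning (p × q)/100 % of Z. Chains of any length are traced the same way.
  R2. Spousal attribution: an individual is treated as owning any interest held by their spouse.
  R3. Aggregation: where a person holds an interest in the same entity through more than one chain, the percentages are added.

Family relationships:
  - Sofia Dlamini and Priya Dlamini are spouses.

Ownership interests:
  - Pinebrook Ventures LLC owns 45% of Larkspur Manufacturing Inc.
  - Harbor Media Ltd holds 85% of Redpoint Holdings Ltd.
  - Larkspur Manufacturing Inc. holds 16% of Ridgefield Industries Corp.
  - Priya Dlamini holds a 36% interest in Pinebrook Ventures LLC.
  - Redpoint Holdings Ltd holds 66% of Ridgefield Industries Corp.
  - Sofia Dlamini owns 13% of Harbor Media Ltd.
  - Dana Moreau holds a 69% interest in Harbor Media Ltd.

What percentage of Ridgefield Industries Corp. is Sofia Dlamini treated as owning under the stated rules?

9.885%

By spousal attribution (R2), Sofia Dlamini is treated as owning Priya Dlamini's 36% interest in Pinebrook Ventures LLC.
Chain via Harbor Media Ltd → Redpoint Holdings Ltd (R1): 13% × 85% × 66% = 7.293% of Ridgefield Industries Corp.
Chain via Pinebrook Ventures LLC → Larkspur Manufacturing Inc. (R1): 36% × 45% × 16% = 2.592% of Ridgefield Industries Corp.
Aggregating (R3): 7.293% + 2.592% = 9.885%.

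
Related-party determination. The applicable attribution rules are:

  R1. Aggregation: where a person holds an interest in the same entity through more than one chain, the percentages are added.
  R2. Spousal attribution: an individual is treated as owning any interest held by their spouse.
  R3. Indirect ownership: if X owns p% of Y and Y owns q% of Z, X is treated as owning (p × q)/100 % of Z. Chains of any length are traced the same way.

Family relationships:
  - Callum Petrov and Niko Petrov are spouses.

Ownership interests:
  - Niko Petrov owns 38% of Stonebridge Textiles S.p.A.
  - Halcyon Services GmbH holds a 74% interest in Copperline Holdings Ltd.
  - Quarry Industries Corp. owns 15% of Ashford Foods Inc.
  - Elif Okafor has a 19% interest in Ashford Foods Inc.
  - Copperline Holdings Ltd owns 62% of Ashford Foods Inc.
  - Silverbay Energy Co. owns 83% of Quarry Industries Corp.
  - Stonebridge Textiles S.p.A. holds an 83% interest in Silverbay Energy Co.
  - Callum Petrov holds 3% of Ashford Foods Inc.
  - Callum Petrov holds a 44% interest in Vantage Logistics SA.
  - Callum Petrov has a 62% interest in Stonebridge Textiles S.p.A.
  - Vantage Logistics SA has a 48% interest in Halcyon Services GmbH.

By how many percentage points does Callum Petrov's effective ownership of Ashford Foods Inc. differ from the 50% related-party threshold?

26.976644

By spousal attribution (R2), Callum Petrov is treated as also owning Niko Petrov's interest in Stonebridge Textiles S.p.A, giving 62% + 38% = 100%.
Chain via Stonebridge Textiles S.p.A. → Silverbay Energy Co. → Quarry Industries Corp. (R3): 100% × 83% × 83% × 15% = 10.3335% of Ashford Foods Inc.
Chain via Vantage Logistics SA → Halcyon Services GmbH → Copperline Holdings Ltd (R3): 44% × 48% × 74% × 62% = 9.689856% of Ashford Foods Inc.
Direct interest in Ashford Foods Inc: 3%.
Aggregating (R1): 10.3335% + 9.689856% + 3% = 23.023356%.
23.023356% falls short of the 50% threshold by 26.976644 percentage points.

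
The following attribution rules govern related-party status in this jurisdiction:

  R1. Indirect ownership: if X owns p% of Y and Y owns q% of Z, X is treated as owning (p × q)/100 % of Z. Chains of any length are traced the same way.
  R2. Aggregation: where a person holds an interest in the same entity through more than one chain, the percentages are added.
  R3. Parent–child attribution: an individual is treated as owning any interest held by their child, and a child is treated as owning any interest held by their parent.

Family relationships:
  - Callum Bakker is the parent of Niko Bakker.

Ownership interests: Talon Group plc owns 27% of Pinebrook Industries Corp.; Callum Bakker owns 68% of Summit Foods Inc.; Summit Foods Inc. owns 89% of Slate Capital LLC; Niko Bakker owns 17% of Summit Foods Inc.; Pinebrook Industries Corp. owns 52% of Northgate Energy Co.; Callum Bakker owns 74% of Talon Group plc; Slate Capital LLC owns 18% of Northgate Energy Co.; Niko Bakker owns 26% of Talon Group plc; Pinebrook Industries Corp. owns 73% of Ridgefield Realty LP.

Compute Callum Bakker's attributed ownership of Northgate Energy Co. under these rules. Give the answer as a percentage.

27.657%

By parent–child attribution (R3), Callum Bakker is treated as also owning Niko Bakker's interest in Summit Foods Inc, giving 68% + 17% = 85%.
By parent–child attribution (R3), Callum Bakker is treated as also owning Niko Bakker's interest in Talon Group plc, giving 74% + 26% = 100%.
Chain via Summit Foods Inc. → Slate Capital LLC (R1): 85% × 89% × 18% = 13.617% of Northgate Energy Co.
Chain via Talon Group plc → Pinebrook Industries Corp. (R1): 100% × 27% × 52% = 14.04% of Northgate Energy Co.
Aggregating (R2): 13.617% + 14.04% = 27.657%.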